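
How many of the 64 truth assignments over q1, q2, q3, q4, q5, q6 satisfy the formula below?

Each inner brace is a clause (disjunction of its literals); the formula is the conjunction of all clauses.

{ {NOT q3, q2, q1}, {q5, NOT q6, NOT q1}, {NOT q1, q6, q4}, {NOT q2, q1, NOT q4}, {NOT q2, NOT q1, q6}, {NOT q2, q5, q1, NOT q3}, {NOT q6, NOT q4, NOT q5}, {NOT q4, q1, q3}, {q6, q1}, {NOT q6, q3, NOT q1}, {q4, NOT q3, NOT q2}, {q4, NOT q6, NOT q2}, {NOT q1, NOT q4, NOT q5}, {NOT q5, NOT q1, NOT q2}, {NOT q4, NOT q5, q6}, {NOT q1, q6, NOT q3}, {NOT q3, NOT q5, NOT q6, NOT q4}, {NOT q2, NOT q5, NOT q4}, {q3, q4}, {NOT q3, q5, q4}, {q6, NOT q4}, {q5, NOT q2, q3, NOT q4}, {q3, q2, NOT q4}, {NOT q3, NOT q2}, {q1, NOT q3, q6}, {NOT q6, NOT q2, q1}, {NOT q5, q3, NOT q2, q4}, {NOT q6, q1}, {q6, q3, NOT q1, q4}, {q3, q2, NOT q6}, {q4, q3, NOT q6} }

There are 2^6 = 64 truth assignments over (q1, q2, q3, q4, q5, q6).
Split on q3. With q3 = true, the clauses containing q3 are satisfied and NOT q3 drops from the rest; 1 of the 2^5 = 32 assignments to the other variables satisfy what remains.
With q3 = false, by the same count on the reduced clause set, 0 assignments work.
(One model: q1=T, q2=F, q3=T, q4=F, q5=T, q6=T.)
Total: 1 + 0 = 1.

1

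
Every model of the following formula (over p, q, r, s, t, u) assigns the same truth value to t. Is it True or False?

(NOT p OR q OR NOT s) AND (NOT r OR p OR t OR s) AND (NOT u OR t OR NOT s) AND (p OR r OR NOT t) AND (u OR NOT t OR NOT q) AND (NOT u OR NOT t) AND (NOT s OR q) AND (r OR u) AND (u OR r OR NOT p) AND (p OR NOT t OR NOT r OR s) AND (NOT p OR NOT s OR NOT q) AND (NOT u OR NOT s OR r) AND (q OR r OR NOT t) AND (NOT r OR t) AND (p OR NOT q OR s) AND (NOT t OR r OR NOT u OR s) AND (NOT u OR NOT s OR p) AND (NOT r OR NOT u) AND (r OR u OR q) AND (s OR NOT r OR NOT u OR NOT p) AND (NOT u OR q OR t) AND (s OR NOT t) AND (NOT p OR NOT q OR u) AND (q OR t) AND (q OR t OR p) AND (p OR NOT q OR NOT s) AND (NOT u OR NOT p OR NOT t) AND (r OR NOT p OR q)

Suppose t = true.
The clause (NOT u) is unit, so u = false.
The clause (NOT q) is unit, so q = false.
The clause (NOT s) is unit, so s = false.
Now (s) is unsatisfied and unit — conflict.
So every satisfying assignment has t = False.

False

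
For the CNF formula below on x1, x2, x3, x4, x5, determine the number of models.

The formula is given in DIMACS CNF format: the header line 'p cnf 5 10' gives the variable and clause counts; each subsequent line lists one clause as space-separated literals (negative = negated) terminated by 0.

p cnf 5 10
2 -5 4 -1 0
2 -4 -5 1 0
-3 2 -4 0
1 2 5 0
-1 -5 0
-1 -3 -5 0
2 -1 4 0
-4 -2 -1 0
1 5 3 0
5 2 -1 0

There are 2^5 = 32 truth assignments over (x1, x2, x3, x4, x5).
Split on x3. With x3 = True, the clauses containing x3 are satisfied and ¬x3 drops from the rest; 6 of the 2^4 = 16 assignments to the other variables satisfy what remains.
With x3 = False, by the same count on the reduced clause set, 4 assignments work.
(One model: x1=F, x2=F, x3=F, x4=F, x5=T.)
Total: 6 + 4 = 10.

10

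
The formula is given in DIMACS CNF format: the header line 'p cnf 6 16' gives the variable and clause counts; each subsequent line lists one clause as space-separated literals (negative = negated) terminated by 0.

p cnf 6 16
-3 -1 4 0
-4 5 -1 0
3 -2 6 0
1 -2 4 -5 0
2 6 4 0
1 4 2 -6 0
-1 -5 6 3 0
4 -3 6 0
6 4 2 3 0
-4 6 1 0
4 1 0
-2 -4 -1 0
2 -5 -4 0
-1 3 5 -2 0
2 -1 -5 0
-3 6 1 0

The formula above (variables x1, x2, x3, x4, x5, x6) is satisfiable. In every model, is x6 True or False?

Suppose x6 = False.
Case x3 = True:
Unit clause (x4) forces x4 = True.
Unit clause (x1) forces x1 = True.
Unit clause (x5) forces x5 = True.
Unit clause (¬x2) forces x2 = False.
Now (x2) is unsatisfied and unit — conflict.
That branch fails; take x3 = False instead.
Unit clause (¬x2) forces x2 = False.
Unit clause (x4) forces x4 = True.
Unit clause (x1) forces x1 = True.
Unit clause (x5) forces x5 = True.
Now (¬x5) is unsatisfied and unit — conflict.
Either choice for x3 ends in contradiction.
So every satisfying assignment has x6 = True.

True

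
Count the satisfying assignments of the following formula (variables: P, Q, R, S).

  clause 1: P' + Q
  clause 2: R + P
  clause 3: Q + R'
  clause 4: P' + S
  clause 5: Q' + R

There are 2^4 = 16 truth assignments over (P, Q, R, S).
Check each against the 5 clauses (columns in the order P, Q, R, S):
  F F F F  ✗ fails (R + P)
  F F F T  ✗ fails (R + P)
  F F T F  ✗ fails (Q + R')
  F F T T  ✗ fails (Q + R')
  F T F F  ✗ fails (R + P)
  F T F T  ✗ fails (R + P)
  F T T F  ✓ satisfies all
  F T T T  ✓ satisfies all
  T F F F  ✗ fails (P' + Q)
  T F F T  ✗ fails (P' + Q)
  T F T F  ✗ fails (P' + Q)
  T F T T  ✗ fails (P' + Q)
  T T F F  ✗ fails (P' + S)
  T T F T  ✗ fails (Q' + R)
  T T T F  ✗ fails (P' + S)
  T T T T  ✓ satisfies all
3 of the 16 rows are models.

3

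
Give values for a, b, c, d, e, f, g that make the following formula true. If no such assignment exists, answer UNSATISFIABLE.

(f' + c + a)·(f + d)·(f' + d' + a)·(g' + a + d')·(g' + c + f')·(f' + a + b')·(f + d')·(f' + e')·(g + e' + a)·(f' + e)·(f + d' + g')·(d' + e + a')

UNSATISFIABLE

Suppose f = 1.
From the singleton clause (e'), e = 0.
That conflicts with the unit clause (e).
Undo f and try f = 0.
From the singleton clause (d), d = 1.
That conflicts with the unit clause (d').
Neither f = 1 nor f = 0 works.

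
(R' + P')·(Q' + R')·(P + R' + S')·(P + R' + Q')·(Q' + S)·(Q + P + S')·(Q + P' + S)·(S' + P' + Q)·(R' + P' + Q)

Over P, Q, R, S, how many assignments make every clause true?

There are 2^4 = 16 truth assignments over (P, Q, R, S).
Check each against the 9 clauses (columns in the order P, Q, R, S):
  F F F F  ✓ satisfies all
  F F F T  ✗ fails (Q + P + S')
  F F T F  ✓ satisfies all
  F F T T  ✗ fails (P + R' + S')
  F T F F  ✗ fails (Q' + S)
  F T F T  ✓ satisfies all
  F T T F  ✗ fails (Q' + R')
  F T T T  ✗ fails (Q' + R')
  T F F F  ✗ fails (Q + P' + S)
  T F F T  ✗ fails (S' + P' + Q)
  T F T F  ✗ fails (R' + P')
  T F T T  ✗ fails (R' + P')
  T T F F  ✗ fails (Q' + S)
  T T F T  ✓ satisfies all
  T T T F  ✗ fails (R' + P')
  T T T T  ✗ fails (R' + P')
4 of the 16 rows are models.

4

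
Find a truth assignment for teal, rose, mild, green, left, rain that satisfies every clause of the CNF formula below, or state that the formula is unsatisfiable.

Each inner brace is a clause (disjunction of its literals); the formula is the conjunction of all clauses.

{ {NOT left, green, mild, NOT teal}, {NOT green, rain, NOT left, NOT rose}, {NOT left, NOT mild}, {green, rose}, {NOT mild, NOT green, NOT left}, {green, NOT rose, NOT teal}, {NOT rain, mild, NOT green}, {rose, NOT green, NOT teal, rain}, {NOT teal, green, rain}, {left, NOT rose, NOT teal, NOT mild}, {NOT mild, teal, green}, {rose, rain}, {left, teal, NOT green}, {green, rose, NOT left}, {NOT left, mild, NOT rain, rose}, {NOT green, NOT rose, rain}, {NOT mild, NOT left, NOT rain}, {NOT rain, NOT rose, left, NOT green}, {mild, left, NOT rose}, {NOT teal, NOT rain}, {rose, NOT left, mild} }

teal: false,  rose: true,  mild: false,  green: false,  left: true,  rain: false

Case left = true:
Unit clause (NOT mild) forces mild = false.
Unit clause (rose) forces rose = true.
Case green = false:
Unit clause (NOT teal) forces teal = false.
No clause remains; rain is free.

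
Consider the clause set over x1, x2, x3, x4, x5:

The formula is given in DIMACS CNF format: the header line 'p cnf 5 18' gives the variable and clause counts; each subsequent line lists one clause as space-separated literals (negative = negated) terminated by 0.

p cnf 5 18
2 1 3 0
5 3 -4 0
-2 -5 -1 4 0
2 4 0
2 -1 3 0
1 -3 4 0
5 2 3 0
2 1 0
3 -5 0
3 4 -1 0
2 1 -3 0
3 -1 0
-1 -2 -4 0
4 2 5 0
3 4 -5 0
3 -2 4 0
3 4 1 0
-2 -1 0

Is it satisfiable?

Suppose x2 = True.
The clause (¬x1) is unit, so x1 = False.
Suppose x3 = True.
The clause (x4) is unit, so x4 = True.
Every clause is now satisfied; x5 is unconstrained.
A satisfying assignment: x1=False,  x2=True,  x3=True,  x4=True,  x5=True.

Yes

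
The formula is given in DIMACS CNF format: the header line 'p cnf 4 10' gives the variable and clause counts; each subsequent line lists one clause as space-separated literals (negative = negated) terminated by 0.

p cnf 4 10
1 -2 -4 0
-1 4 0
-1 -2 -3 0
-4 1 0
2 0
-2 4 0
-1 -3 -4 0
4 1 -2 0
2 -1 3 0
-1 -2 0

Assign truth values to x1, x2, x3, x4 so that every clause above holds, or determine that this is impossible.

UNSATISFIABLE

(x2) alone gives x2 = True.
(x4) alone gives x4 = True.
(x1) alone gives x1 = True.
But (¬x1) is also a unit clause — contradiction.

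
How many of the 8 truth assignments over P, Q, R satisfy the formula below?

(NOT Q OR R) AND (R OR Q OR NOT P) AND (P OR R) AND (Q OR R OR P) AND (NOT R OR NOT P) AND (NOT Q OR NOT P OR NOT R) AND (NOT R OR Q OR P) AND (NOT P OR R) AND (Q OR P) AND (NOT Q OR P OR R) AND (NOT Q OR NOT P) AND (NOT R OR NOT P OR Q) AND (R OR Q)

There are 2^3 = 8 truth assignments over (P, Q, R).
Split on Q. With Q = true, the clauses containing Q are satisfied and NOT Q drops from the rest; 1 of the 2^2 = 4 assignments to the other variables satisfy what remains.
With Q = false, by the same count on the reduced clause set, 0 assignments work.
Total: 1 + 0 = 1.

1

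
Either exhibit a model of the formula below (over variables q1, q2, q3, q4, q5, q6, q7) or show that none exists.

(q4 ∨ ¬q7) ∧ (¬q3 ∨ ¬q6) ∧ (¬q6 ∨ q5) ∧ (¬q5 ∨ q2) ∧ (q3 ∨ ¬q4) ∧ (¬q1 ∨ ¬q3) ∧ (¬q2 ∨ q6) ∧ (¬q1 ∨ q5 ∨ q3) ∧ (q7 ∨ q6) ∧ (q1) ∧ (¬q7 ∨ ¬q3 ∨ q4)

q1: True, q2: True, q3: False, q4: False, q5: True, q6: True, q7: False

From the singleton clause (q1), q1 = True.
From the singleton clause (¬q3), q3 = False.
From the singleton clause (¬q4), q4 = False.
From the singleton clause (¬q7), q7 = False.
From the singleton clause (q5), q5 = True.
From the singleton clause (q2), q2 = True.
From the singleton clause (q6), q6 = True.
All clauses are satisfied.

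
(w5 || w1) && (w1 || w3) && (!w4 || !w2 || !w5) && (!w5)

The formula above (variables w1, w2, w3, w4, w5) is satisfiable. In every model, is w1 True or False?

Suppose w1 = false.
From the singleton clause (w5), w5 = true.
But (!w5) is also a unit clause — contradiction.
So every satisfying assignment has w1 = True.

True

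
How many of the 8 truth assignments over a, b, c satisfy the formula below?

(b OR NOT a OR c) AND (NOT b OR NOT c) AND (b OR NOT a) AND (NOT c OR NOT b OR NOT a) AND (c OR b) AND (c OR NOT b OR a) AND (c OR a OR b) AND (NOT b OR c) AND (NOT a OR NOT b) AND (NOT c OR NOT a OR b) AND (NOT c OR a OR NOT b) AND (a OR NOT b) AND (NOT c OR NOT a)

There are 2^3 = 8 truth assignments over (a, b, c).
Check each against the 13 clauses (columns in the order a, b, c):
  F F F  ✗ fails (c OR b)
  F F T  ✓ satisfies all
  F T F  ✗ fails (c OR NOT b OR a)
  F T T  ✗ fails (NOT b OR NOT c)
  T F F  ✗ fails (b OR NOT a OR c)
  T F T  ✗ fails (b OR NOT a)
  T T F  ✗ fails (NOT b OR c)
  T T T  ✗ fails (NOT b OR NOT c)
1 of the 8 rows is a model.

1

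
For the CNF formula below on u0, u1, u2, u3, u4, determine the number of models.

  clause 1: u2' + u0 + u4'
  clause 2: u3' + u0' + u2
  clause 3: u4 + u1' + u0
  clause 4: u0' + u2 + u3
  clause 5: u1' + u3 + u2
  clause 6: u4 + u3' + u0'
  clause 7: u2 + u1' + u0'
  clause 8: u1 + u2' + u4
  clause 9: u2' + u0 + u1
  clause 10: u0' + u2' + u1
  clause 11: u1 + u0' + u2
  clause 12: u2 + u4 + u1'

8

There are 2^5 = 32 truth assignments over (u0, u1, u2, u3, u4).
Split on u3. With u3 = 1, the clauses containing u3 are satisfied and u3' drops from the rest; 4 of the 2^4 = 16 assignments to the other variables satisfy what remains.
With u3 = 0, by the same count on the reduced clause set, 4 assignments work.
(One model: u0=F, u1=F, u2=F, u3=F, u4=F.)
Total: 4 + 4 = 8.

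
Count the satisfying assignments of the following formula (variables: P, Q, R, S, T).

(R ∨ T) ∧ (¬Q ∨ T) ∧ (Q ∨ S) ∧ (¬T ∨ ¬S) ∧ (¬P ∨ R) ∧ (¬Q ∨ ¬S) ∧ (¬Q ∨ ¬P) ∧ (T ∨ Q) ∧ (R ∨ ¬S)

2

There are 2^5 = 32 truth assignments over (P, Q, R, S, T).
Split on R. With R = True, the clauses containing R are satisfied and ¬R drops from the rest; 1 of the 2^4 = 16 assignments to the other variables satisfy what remains.
With R = False, by the same count on the reduced clause set, 1 assignment works.
Total: 1 + 1 = 2.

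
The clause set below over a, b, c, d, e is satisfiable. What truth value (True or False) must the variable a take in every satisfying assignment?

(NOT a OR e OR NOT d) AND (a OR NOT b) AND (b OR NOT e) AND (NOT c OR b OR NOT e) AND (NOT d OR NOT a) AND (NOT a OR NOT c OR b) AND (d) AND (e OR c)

False

Suppose a = true.
From the singleton clause (NOT d), d = false.
Now (d) is unsatisfied and unit — conflict.
So every satisfying assignment has a = False.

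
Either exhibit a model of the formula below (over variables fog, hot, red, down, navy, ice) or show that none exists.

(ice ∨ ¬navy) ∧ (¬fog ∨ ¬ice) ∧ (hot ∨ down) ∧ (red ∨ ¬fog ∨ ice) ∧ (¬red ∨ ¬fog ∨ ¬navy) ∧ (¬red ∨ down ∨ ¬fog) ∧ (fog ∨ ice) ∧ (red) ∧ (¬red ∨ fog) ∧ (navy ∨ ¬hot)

From the singleton clause (red), red = True.
From the singleton clause (fog), fog = True.
From the singleton clause (¬ice), ice = False.
From the singleton clause (¬navy), navy = False.
From the singleton clause (down), down = True.
From the singleton clause (¬hot), hot = False.
Every clause now holds.

fog=True,  hot=False,  red=True,  down=True,  navy=False,  ice=False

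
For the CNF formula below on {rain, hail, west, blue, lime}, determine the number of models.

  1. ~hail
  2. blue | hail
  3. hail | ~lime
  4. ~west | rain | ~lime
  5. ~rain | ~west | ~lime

There are 2^5 = 32 truth assignments over (rain, hail, west, blue, lime).
Split on west. With west = 1, the clauses containing west are satisfied and ~west drops from the rest; 2 of the 2^4 = 16 assignments to the other variables satisfy what remains.
With west = 0, by the same count on the reduced clause set, 2 assignments work.
(One model: rain=F, hail=F, west=F, blue=T, lime=F.)
Total: 2 + 2 = 4.

4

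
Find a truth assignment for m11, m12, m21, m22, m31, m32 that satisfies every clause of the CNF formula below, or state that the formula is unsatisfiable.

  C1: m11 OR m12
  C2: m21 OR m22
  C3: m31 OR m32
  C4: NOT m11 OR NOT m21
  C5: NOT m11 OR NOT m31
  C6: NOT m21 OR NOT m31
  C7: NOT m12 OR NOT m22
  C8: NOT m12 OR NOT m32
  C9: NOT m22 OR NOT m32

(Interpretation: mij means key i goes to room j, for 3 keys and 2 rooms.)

Branch on m11: set m11 = true.
Unit clause (NOT m21) forces m21 = false.
Unit clause (m22) forces m22 = true.
Unit clause (NOT m31) forces m31 = false.
Unit clause (m32) forces m32 = true.
But (NOT m32) is also a unit clause — contradiction.
That branch fails; take m11 = false instead.
Unit clause (m12) forces m12 = true.
Unit clause (NOT m22) forces m22 = false.
Unit clause (m21) forces m21 = true.
Unit clause (NOT m31) forces m31 = false.
Unit clause (m32) forces m32 = true.
But (NOT m32) is also a unit clause — contradiction.
Either choice for m11 ends in contradiction.

UNSATISFIABLE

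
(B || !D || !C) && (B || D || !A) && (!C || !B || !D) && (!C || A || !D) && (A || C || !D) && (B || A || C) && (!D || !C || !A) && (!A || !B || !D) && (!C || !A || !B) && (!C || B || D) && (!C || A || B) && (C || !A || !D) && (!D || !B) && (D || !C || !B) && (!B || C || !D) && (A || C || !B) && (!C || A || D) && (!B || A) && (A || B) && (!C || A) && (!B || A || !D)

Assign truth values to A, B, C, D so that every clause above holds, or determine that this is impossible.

Try D = false.
Try B = true.
The clause (!C) is unit, so C = false.
The clause (A) is unit, so A = true.
Every clause now holds.

A ↦ true; B ↦ true; C ↦ false; D ↦ false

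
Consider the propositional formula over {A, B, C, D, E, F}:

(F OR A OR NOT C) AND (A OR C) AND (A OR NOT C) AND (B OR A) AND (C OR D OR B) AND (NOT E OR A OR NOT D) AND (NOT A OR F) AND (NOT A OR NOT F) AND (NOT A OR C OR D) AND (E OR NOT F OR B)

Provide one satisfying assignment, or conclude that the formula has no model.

UNSATISFIABLE

Try A = true.
The clause (F) is unit, so F = true.
But (NOT F) is also a unit clause — contradiction.
So A must be the other value — set A = false.
The clause (C) is unit, so C = true.
But (NOT C) is also a unit clause — contradiction.
Neither A = true nor A = false works.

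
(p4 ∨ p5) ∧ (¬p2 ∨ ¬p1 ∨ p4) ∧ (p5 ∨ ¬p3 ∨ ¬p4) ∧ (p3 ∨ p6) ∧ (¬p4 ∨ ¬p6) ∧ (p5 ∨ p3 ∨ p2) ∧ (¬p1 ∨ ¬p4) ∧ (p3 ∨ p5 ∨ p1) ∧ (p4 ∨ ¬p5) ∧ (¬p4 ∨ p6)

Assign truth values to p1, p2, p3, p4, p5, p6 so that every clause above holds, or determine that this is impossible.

UNSATISFIABLE

Branch on p4: set p4 = True.
The clause (¬p6) is unit, so p6 = False.
That conflicts with the unit clause (p6).
Backtrack on p4: now try p4 = False.
The clause (p5) is unit, so p5 = True.
That conflicts with the unit clause (¬p5).
Neither p4 = True nor p4 = False works.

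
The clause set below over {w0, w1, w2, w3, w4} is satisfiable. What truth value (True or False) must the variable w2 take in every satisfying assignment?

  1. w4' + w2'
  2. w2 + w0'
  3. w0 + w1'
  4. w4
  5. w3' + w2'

False

Suppose w2 = 1.
The clause (w4') is unit, so w4 = 0.
But (w4) is also a unit clause — contradiction.
So every satisfying assignment has w2 = False.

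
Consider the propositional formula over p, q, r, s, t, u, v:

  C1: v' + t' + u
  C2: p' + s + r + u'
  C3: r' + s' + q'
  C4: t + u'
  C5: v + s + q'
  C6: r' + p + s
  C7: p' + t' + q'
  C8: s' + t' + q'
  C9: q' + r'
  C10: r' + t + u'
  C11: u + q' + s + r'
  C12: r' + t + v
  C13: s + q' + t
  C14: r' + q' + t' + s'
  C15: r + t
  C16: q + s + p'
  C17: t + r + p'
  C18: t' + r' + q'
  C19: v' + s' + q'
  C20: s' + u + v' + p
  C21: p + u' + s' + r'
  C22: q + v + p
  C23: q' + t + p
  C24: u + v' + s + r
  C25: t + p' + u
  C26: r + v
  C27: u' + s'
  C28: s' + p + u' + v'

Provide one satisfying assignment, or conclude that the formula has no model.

Branch on t: set t = 1.
Branch on v: set v = 1.
The clause (u) is unit, so u = 1.
The clause (s') is unit, so s = 0.
Branch on p: set p = 0.
The clause (r') is unit, so r = 0.
All clauses hold; q can take either value.

p=0, q=1, r=0, s=0, t=1, u=1, v=1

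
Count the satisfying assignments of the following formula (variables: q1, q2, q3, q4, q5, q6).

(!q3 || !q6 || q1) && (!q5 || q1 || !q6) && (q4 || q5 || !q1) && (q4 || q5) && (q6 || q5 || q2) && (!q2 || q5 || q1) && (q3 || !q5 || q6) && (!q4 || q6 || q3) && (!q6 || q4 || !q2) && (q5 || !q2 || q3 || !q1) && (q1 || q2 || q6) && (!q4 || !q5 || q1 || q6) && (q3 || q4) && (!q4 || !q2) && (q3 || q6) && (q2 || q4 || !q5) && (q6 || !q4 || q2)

7

There are 2^6 = 64 truth assignments over (q1, q2, q3, q4, q5, q6).
Split on q5. With q5 = true, the clauses containing q5 are satisfied and !q5 drops from the rest; 4 of the 2^5 = 32 assignments to the other variables satisfy what remains.
With q5 = false, by the same count on the reduced clause set, 3 assignments work.
(One model: q1=F, q2=F, q3=F, q4=T, q5=F, q6=T.)
Total: 4 + 3 = 7.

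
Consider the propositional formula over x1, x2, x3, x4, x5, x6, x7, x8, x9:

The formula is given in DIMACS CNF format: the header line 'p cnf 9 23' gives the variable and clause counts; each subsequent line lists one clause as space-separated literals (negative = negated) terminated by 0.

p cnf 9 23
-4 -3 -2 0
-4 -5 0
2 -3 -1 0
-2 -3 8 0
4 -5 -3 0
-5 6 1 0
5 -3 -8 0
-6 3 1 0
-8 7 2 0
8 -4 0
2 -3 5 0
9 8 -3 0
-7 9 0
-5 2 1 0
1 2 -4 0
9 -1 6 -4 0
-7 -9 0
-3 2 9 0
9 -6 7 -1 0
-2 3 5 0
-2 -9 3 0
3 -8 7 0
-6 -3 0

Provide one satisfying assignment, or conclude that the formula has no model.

x1 ↦ True,  x2 ↦ False,  x3 ↦ False,  x4 ↦ False,  x5 ↦ True,  x6 ↦ True,  x7 ↦ False,  x8 ↦ False,  x9 ↦ True

Branch on x4: set x4 = False.
Branch on x5: set x5 = True.
The clause (¬x3) is unit, so x3 = False.
Branch on x6: set x6 = True.
The clause (x1) is unit, so x1 = True.
Branch on x7: set x7 = False.
The clause (x9) is unit, so x9 = True.
The clause (¬x2) is unit, so x2 = False.
The clause (¬x8) is unit, so x8 = False.
Every clause now holds.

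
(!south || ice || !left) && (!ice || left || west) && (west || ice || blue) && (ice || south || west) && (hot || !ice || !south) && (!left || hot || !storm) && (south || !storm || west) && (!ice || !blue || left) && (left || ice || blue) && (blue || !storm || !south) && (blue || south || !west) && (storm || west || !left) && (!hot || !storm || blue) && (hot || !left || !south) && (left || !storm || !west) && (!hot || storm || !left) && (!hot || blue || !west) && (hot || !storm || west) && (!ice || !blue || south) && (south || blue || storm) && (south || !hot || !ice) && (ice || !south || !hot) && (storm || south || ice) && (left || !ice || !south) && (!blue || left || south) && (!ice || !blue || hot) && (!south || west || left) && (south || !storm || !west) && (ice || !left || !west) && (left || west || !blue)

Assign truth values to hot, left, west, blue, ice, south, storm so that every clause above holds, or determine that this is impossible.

Try south = true.
Try ice = true.
From the singleton clause (hot), hot = true.
From the singleton clause (left), left = true.
From the singleton clause (storm), storm = true.
From the singleton clause (blue), blue = true.
No clause remains; west is free.

hot: true,  left: true,  west: true,  blue: true,  ice: true,  south: true,  storm: true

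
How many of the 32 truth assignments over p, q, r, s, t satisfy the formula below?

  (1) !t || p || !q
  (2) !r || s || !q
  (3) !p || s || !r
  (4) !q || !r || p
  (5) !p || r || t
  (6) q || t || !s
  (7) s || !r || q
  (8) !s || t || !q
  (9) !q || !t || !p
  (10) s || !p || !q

There are 2^5 = 32 truth assignments over (p, q, r, s, t).
Split on p. With p = true, the clauses containing p are satisfied and !p drops from the rest; 3 of the 2^4 = 16 assignments to the other variables satisfy what remains.
With p = false, by the same count on the reduced clause set, 5 assignments work.
Total: 3 + 5 = 8.

8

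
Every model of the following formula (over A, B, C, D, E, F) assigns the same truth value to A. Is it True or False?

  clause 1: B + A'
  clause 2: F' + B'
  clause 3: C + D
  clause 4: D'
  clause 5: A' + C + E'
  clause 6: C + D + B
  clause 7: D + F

Suppose A = 1.
From the singleton clause (B), B = 1.
From the singleton clause (F'), F = 0.
From the singleton clause (D'), D = 0.
That conflicts with the unit clause (D).
So every satisfying assignment has A = False.

False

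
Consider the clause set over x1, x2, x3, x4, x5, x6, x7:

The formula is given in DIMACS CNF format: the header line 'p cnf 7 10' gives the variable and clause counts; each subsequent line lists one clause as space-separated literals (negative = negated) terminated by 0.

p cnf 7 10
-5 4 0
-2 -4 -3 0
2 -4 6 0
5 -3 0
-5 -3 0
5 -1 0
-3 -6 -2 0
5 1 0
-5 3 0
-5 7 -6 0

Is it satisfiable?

No, unsatisfiable

Case x5 = False:
Unit clause (¬x3) forces x3 = False.
Unit clause (¬x1) forces x1 = False.
That conflicts with the unit clause (x1).
That branch fails; take x5 = True instead.
Unit clause (x4) forces x4 = True.
Unit clause (¬x3) forces x3 = False.
That conflicts with the unit clause (x3).
Neither x5 = True nor x5 = False works.
No assignment satisfies every clause.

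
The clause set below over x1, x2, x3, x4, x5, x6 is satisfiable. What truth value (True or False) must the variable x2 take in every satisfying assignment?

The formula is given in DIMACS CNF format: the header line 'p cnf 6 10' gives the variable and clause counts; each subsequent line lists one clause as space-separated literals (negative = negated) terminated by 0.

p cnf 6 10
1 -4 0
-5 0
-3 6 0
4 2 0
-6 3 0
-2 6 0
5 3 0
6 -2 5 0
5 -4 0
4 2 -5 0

Suppose x2 = False.
The clause (¬x5) is unit, so x5 = False.
The clause (x4) is unit, so x4 = True.
Now (¬x4) is unsatisfied and unit — conflict.
So every satisfying assignment has x2 = True.

True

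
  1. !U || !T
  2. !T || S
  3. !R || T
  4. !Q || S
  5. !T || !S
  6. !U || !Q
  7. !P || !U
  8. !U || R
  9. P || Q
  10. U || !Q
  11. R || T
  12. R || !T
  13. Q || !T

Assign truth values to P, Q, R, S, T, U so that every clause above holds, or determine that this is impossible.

Case U = false:
(!Q) alone gives Q = false.
(P) alone gives P = true.
(!T) alone gives T = false.
(!R) alone gives R = false.
That conflicts with the unit clause (R).
So U must be the other value — set U = true.
(!T) alone gives T = false.
(!R) alone gives R = false.
That conflicts with the unit clause (R).
Both values of U lead to a conflict.

UNSATISFIABLE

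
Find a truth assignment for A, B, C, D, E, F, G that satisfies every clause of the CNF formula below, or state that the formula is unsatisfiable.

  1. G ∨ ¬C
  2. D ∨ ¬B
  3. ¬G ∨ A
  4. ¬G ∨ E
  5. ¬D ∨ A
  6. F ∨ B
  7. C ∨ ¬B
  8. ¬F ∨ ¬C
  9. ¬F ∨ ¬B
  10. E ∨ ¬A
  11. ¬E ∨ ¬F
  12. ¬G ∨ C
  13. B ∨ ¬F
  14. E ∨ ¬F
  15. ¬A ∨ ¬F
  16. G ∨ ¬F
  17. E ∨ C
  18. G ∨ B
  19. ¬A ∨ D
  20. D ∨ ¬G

Suppose G = True.
The clause (A) is unit, so A = True.
The clause (E) is unit, so E = True.
The clause (¬F) is unit, so F = False.
The clause (B) is unit, so B = True.
The clause (D) is unit, so D = True.
The clause (C) is unit, so C = True.
All clauses are satisfied.

A: True, B: True, C: True, D: True, E: True, F: False, G: True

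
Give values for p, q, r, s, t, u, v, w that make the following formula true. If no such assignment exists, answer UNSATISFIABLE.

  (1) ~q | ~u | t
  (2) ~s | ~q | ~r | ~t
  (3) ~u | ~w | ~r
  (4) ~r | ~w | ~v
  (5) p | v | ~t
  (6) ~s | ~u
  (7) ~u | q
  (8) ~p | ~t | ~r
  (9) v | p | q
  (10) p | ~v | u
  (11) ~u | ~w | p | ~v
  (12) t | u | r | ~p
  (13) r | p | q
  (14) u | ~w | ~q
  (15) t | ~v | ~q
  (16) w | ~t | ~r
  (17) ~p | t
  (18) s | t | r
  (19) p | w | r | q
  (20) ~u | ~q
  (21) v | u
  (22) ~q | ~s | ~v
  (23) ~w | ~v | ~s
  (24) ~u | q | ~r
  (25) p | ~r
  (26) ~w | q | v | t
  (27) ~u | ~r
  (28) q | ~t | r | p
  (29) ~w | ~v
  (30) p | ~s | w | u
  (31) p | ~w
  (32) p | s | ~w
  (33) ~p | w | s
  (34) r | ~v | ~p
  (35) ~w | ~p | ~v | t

UNSATISFIABLE

Branch on s: set s = 0.
Branch on u: set u = 0.
Unit clause (v) forces v = 1.
Unit clause (p) forces p = 1.
Unit clause (t) forces t = 1.
Unit clause (~r) forces r = 0.
But (r) is also a unit clause — contradiction.
Undo u and try u = 1.
Unit clause (q) forces q = 1.
But (~q) is also a unit clause — contradiction.
Either choice for u ends in contradiction.
Undo s and try s = 1.
Unit clause (~u) forces u = 0.
Unit clause (v) forces v = 1.
Unit clause (p) forces p = 1.
Unit clause (t) forces t = 1.
Unit clause (~r) forces r = 0.
But (r) is also a unit clause — contradiction.
Either choice for s ends in contradiction.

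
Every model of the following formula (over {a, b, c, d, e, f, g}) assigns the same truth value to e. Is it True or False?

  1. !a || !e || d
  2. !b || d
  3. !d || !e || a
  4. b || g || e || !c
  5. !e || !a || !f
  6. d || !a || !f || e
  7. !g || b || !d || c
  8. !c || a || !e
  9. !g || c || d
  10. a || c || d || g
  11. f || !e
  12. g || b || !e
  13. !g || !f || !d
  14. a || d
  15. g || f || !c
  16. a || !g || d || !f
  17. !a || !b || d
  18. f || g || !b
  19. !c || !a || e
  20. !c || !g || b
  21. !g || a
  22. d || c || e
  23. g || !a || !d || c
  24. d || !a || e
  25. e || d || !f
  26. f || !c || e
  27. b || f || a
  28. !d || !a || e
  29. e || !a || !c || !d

Suppose e = true.
The clause (f) is unit, so f = true.
The clause (!a) is unit, so a = false.
The clause (!d) is unit, so d = false.
That conflicts with the unit clause (d).
So every satisfying assignment has e = False.

False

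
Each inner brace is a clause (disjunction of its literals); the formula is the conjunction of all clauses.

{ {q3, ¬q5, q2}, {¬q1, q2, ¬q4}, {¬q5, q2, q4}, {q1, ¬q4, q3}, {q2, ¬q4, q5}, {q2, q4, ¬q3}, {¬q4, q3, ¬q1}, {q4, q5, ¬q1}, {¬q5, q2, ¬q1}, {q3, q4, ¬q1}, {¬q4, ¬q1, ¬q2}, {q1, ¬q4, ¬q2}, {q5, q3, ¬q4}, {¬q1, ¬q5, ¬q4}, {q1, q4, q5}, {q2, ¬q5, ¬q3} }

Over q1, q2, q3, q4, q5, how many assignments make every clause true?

There are 2^5 = 32 truth assignments over (q1, q2, q3, q4, q5).
Split on q5. With q5 = True, the clauses containing q5 are satisfied and ¬q5 drops from the rest; 3 of the 2^4 = 16 assignments to the other variables satisfy what remains.
With q5 = False, by the same count on the reduced clause set, 0 assignments work.
(One model: q1=F, q2=T, q3=F, q4=F, q5=T.)
Total: 3 + 0 = 3.

3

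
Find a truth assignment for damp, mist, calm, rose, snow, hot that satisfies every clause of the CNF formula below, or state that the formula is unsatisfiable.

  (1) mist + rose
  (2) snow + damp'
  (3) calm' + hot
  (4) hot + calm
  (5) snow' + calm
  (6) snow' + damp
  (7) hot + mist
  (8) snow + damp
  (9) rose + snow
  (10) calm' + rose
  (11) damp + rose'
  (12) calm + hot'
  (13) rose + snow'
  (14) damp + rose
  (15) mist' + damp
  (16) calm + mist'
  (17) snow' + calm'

Try mist = 1.
The clause (damp) is unit, so damp = 1.
The clause (snow) is unit, so snow = 1.
The clause (calm) is unit, so calm = 1.
But (calm') is also a unit clause — contradiction.
So mist must be the other value — set mist = 0.
The clause (rose) is unit, so rose = 1.
The clause (hot) is unit, so hot = 1.
The clause (damp) is unit, so damp = 1.
The clause (snow) is unit, so snow = 1.
The clause (calm) is unit, so calm = 1.
But (calm') is also a unit clause — contradiction.
Either choice for mist ends in contradiction.

UNSATISFIABLE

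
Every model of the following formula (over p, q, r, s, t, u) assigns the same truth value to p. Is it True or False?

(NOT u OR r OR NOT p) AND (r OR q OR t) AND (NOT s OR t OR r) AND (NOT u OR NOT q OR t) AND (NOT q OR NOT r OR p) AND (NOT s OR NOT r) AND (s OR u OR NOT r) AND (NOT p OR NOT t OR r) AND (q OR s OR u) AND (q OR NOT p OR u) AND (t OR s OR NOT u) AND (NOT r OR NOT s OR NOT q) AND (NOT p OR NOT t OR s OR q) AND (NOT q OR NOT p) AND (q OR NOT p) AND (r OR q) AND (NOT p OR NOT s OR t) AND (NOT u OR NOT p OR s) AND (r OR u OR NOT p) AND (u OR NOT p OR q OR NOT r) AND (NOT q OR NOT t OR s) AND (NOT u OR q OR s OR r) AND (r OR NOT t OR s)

False

Suppose p = true.
The clause (NOT q) is unit, so q = false.
That conflicts with the unit clause (q).
So every satisfying assignment has p = False.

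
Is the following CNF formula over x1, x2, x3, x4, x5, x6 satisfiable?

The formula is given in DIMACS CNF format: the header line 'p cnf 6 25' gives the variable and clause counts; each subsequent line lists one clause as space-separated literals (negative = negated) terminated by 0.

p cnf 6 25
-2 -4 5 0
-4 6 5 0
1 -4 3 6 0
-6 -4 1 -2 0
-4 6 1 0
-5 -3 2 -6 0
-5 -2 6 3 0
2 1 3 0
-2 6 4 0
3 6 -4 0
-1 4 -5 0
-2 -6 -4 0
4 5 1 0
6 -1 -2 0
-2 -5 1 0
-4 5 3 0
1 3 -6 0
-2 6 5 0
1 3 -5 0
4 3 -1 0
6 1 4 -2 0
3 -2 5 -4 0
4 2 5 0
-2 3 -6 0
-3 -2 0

Yes, satisfiable

Case x3 = True:
From the singleton clause (¬x2), x2 = False.
Case x5 = False:
From the singleton clause (x4), x4 = True.
From the singleton clause (x6), x6 = True.
No clause remains; x1 is free.
A satisfying assignment: x1 ↦ False; x2 ↦ False; x3 ↦ True; x4 ↦ True; x5 ↦ False; x6 ↦ True.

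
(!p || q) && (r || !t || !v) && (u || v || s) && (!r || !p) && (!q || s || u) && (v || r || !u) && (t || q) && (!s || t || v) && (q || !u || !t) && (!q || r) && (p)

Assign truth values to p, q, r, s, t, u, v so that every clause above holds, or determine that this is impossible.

UNSATISFIABLE

Unit clause (p) forces p = true.
Unit clause (q) forces q = true.
Unit clause (!r) forces r = false.
That conflicts with the unit clause (r).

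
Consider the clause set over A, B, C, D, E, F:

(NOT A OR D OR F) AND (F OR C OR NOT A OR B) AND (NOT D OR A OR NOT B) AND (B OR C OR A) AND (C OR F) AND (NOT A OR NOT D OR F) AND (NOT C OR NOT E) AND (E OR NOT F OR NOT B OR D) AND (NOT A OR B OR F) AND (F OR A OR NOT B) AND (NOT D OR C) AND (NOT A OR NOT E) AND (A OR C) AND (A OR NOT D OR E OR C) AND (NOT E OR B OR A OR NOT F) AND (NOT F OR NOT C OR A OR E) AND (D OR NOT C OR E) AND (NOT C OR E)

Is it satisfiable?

Yes, satisfiable

Suppose C = false.
(F) alone gives F = true.
(NOT D) alone gives D = false.
(A) alone gives A = true.
(NOT E) alone gives E = false.
(NOT B) alone gives B = false.
All clauses are satisfied.
A satisfying assignment: A: true; B: false; C: false; D: false; E: false; F: true.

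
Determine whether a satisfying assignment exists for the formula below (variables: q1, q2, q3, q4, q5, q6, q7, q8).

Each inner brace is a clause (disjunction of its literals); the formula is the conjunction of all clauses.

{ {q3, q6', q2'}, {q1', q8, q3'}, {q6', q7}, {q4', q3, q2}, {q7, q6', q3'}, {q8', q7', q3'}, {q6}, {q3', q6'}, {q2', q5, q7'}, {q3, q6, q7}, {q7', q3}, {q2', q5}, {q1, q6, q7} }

The clause (q6) is unit, so q6 = 1.
The clause (q7) is unit, so q7 = 1.
The clause (q3') is unit, so q3 = 0.
Now (q3) is unsatisfied and unit — conflict.
No assignment satisfies every clause.

No, unsatisfiable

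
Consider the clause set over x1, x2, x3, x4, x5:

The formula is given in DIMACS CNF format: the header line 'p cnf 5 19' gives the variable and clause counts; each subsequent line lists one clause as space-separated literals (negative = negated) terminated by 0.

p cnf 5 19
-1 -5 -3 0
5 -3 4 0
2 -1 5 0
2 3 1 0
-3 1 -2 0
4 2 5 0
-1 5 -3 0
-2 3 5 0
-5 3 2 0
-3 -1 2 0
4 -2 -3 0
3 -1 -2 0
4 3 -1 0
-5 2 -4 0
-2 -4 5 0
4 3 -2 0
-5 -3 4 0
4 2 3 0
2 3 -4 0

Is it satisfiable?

Yes

Case x1 = False:
Case x2 = True:
Unit clause (¬x3) forces x3 = False.
Unit clause (x5) forces x5 = True.
Unit clause (x4) forces x4 = True.
Every clause now holds.
A satisfying assignment: x1: False, x2: True, x3: False, x4: True, x5: True.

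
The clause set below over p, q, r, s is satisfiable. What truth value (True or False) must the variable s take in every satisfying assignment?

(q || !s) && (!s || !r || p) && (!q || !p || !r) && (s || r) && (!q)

Suppose s = true.
From the singleton clause (q), q = true.
Now (!q) is unsatisfied and unit — conflict.
So every satisfying assignment has s = False.

False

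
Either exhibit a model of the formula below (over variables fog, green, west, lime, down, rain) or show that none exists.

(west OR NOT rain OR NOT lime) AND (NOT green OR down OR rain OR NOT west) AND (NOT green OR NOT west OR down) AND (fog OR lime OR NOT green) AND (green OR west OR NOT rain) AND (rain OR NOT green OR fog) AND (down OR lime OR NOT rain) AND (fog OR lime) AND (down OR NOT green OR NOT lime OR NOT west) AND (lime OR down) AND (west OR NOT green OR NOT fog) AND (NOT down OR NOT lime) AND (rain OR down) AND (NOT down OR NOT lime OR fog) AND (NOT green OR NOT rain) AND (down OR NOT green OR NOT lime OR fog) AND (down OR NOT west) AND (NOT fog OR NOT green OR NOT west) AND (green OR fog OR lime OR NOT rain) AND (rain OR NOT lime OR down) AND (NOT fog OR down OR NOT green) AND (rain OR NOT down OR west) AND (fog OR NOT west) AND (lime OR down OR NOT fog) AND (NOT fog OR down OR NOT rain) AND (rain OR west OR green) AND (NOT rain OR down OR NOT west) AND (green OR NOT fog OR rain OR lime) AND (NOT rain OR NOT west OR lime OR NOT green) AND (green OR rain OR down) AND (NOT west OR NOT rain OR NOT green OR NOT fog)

fog ↦ true,  green ↦ false,  west ↦ true,  lime ↦ false,  down ↦ true,  rain ↦ true

Case fog = true:
Case lime = false:
(down) alone gives down = true.
Case west = true:
(NOT green) alone gives green = false.
(rain) alone gives rain = true.
Every clause now holds.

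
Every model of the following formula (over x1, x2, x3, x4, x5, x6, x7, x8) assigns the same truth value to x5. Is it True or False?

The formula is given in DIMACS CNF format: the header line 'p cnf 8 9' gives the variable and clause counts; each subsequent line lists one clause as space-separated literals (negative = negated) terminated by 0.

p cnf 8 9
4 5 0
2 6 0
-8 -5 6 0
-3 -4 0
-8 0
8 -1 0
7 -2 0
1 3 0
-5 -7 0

Suppose x5 = False.
The clause (x4) is unit, so x4 = True.
The clause (¬x3) is unit, so x3 = False.
The clause (¬x8) is unit, so x8 = False.
The clause (¬x1) is unit, so x1 = False.
That conflicts with the unit clause (x1).
So every satisfying assignment has x5 = True.

True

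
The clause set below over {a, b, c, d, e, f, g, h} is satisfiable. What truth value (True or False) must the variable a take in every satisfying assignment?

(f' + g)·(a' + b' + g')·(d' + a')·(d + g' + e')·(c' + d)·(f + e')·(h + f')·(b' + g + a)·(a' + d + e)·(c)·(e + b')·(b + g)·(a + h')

Suppose a = 1.
The clause (d') is unit, so d = 0.
The clause (c') is unit, so c = 0.
But (c) is also a unit clause — contradiction.
So every satisfying assignment has a = False.

False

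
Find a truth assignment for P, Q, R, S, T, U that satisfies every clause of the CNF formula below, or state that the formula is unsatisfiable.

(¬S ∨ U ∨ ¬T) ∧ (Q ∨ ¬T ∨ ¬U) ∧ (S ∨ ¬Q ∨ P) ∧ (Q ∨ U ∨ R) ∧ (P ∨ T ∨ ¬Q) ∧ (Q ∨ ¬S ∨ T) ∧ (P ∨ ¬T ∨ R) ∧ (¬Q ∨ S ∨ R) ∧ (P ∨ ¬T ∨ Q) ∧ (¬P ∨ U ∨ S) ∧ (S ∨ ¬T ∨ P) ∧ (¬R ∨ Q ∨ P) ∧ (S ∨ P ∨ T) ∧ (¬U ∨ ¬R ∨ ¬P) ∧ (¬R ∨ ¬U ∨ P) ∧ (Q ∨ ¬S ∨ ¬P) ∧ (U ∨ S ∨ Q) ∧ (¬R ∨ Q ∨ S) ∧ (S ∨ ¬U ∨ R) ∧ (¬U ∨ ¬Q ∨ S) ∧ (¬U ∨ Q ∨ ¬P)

Branch on S: set S = True.
Branch on U: set U = True.
Branch on Q: set Q = True.
Branch on P: set P = True.
The clause (¬R) is unit, so R = False.
Every clause is now satisfied; T is unconstrained.

P=True; Q=True; R=False; S=True; T=False; U=True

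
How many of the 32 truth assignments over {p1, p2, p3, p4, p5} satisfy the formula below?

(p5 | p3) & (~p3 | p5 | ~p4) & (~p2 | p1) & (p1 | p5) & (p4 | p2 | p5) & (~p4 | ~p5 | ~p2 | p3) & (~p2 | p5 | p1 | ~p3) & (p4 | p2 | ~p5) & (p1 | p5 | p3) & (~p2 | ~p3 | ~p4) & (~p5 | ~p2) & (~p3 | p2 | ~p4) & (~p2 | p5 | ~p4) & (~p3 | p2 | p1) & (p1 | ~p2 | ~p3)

There are 2^5 = 32 truth assignments over (p1, p2, p3, p4, p5).
Split on p1. With p1 = 1, the clauses containing p1 are satisfied and ~p1 drops from the rest; 2 of the 2^4 = 16 assignments to the other variables satisfy what remains.
With p1 = 0, by the same count on the reduced clause set, 1 assignment works.
Total: 2 + 1 = 3.

3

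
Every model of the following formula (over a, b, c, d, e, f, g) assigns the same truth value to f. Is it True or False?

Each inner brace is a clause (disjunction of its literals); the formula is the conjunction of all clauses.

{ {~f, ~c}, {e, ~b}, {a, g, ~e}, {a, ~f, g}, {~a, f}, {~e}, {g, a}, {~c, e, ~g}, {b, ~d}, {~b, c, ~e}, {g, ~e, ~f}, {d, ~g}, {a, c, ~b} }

Suppose f = 0.
(~a) alone gives a = 0.
(~e) alone gives e = 0.
(~b) alone gives b = 0.
(g) alone gives g = 1.
(~c) alone gives c = 0.
(~d) alone gives d = 0.
Now (d) is unsatisfied and unit — conflict.
So every satisfying assignment has f = True.

True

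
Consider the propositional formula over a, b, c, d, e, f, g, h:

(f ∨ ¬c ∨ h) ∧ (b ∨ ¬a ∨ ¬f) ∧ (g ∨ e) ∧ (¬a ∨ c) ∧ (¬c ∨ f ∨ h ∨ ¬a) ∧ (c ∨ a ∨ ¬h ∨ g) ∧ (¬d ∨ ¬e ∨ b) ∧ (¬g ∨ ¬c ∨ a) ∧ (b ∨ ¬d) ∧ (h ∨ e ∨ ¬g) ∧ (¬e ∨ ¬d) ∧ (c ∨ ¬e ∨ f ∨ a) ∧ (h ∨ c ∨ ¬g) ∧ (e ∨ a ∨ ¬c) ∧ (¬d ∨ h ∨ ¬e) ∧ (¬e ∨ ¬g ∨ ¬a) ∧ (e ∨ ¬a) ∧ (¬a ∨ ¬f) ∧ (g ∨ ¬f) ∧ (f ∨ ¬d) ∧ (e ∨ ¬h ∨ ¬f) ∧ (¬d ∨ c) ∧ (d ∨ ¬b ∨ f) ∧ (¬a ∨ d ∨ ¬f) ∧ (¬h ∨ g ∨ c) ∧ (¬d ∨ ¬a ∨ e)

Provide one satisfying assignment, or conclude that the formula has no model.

Suppose g = False.
(e) alone gives e = True.
(¬d) alone gives d = False.
(¬f) alone gives f = False.
(¬b) alone gives b = False.
Suppose c = True.
(h) alone gives h = True.
All clauses hold; a can take either value.

a: False; b: False; c: True; d: False; e: True; f: False; g: False; h: True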